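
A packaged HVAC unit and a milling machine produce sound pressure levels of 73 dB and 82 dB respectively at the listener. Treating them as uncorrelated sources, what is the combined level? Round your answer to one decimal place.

82.5 dB

For uncorrelated sources the intensities add, so convert each level to linear form, sum, and take 10·log₁₀ of the total.
Σ 10^(L/10) = 10^(73/10) + 10^(82/10) = 1.784e+08.
L_total = 10·log₁₀(1.784e+08) = 82.51 dB.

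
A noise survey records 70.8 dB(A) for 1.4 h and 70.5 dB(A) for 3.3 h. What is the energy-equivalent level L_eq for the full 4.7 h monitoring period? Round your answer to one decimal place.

L_eq = 10·log₁₀[(1/T)·Σ tᵢ·10^(Lᵢ/10)] with T = 4.7 h.
Σ tᵢ·10^(Lᵢ/10) = 1.4·10^(70.8/10) + 3.3·10^(70.5/10) = 5.386e+07.
L_eq = 10·log₁₀(5.386e+07/4.7) = 70.59 dB(A).

70.6 dB(A)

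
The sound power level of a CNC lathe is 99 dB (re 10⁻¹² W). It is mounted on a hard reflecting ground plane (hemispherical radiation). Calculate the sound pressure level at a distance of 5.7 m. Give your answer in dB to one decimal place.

75.9 dB

L_p = L_w − 10·log₁₀(2π·r²) with r = 5.7 m.
2π·r² = 204.1 m², 10·log₁₀ of that is 23.099 dB.
L_p = 99 − 23.099 = 75.90 dB.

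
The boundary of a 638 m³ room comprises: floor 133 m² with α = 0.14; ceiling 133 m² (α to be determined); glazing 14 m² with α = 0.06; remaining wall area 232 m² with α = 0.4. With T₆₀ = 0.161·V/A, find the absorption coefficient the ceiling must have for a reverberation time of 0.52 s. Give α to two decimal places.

From T₆₀ = 0.161·V/A, the target T₆₀ = 0.52 s needs A = 0.161·638/0.52 = 197.53 m².
Absorption from the other surfaces = 133·0.14 + 14·0.06 + 232·0.4 = 112.26 m², so the ceiling must supply 85.27 m² over 133 m².
α = 85.27/133 = 0.641.

0.64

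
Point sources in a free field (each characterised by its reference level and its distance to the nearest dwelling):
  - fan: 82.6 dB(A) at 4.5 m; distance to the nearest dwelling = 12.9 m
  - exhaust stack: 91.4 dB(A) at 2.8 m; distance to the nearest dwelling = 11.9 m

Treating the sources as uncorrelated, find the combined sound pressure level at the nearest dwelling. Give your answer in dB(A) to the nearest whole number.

80 dB(A)

Apply inverse-square spreading to bring every level to the receiver, then sum 10^(L/10).
fan: 82.6 − 20·log₁₀(12.9/4.5) = 82.6 − 9.15 = 73.45 dB(A).
exhaust stack: 91.4 − 20·log₁₀(11.9/2.8) = 91.4 − 12.57 = 78.83 dB(A).
Σ 10^(L/10) = 9.857e+07 → L_total = 10·log₁₀(9.857e+07) = 79.94 dB(A).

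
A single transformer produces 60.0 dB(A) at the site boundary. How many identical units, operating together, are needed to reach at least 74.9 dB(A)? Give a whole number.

The shortfall is 74.9 − 60.0 = 14.9 dB, and N units add 10·log₁₀ N, so need 10·log₁₀ N ≥ 14.9.
N ≥ 10^(14.9/10) = 30.903, so N = 31.

31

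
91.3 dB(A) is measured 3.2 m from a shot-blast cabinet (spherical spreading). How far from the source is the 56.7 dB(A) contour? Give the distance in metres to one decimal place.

Point-source spreading drops the level by 20·log₁₀(r₂/r₁); inverting, r₂/r₁ = 10^(ΔL/20).
r₂ = 3.2·10^((91.3−56.7)/20) = 3.2·10^(34.6/20) = 171.85 m.

171.9 m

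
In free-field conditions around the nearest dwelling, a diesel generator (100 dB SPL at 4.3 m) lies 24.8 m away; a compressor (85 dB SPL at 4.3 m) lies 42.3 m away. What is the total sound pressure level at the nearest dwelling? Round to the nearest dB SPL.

85 dB SPL

Apply inverse-square spreading to bring every level to the receiver, then sum 10^(L/10).
diesel generator: 100 − 20·log₁₀(24.8/4.3) = 100 − 15.22 = 84.78 dB SPL.
compressor: 85 − 20·log₁₀(42.3/4.3) = 85 − 19.86 = 65.14 dB SPL.
Σ 10^(L/10) = 3.039e+08 → L_total = 10·log₁₀(3.039e+08) = 84.83 dB SPL.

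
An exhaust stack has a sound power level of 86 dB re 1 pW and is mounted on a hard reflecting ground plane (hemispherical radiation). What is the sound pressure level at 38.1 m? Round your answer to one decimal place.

L_p = L_w − 10·log₁₀(2π·r²) with r = 38.1 m.
2π·r² = 9121 m², 10·log₁₀ of that is 39.600 dB.
L_p = 86 − 39.600 = 46.40 dB.

46.4 dB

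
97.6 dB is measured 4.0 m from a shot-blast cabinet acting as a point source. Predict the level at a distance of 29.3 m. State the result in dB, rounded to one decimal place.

80.3 dB

Spherical spreading from a point source gives a 20·log₁₀(r₂/r₁) drop.
L₂ = 97.6 − 20·log₁₀(29.3/4.0) = 97.6 − 17.296 = 80.30 dB.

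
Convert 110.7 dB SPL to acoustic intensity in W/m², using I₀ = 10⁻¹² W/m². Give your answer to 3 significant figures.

0.117 W/m²

I/I₀ = 10^(110.7/10) = 1.175e+11, so I = 1.175e+11 × 10⁻¹² W/m².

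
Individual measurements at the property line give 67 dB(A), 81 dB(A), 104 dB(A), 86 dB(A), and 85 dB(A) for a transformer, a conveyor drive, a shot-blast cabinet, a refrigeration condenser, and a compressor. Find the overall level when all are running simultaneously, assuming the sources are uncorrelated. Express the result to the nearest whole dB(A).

For uncorrelated sources the intensities add, so convert each level to linear form, sum, and take 10·log₁₀ of the total.
Σ 10^(L/10) = 10^(67/10) + 10^(81/10) + 10^(104/10) + 10^(86/10) + 10^(85/10) = 2.596e+10.
L_total = 10·log₁₀(2.596e+10) = 104.14 dB(A).

104 dB(A)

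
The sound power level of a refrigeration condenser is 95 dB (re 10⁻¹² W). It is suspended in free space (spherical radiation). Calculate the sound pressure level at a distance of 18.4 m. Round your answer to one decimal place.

58.7 dB

L_p = L_w − 10·log₁₀(4π·r²) with r = 18.4 m.
4π·r² = 4254 m², 10·log₁₀ of that is 36.288 dB.
L_p = 95 − 36.288 = 58.71 dB.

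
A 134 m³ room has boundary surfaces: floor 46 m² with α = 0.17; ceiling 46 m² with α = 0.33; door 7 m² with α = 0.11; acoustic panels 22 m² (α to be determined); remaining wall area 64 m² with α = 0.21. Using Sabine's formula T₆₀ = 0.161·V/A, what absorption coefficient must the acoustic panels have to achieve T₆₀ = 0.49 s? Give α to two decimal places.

0.31

From T₆₀ = 0.161·V/A, the target T₆₀ = 0.49 s needs A = 0.161·134/0.49 = 44.03 m².
Absorption from the other surfaces = 46·0.17 + 46·0.33 + 7·0.11 + 64·0.21 = 37.21 m², so the acoustic panels must supply 6.82 m² over 22 m².
α = 6.82/22 = 0.310.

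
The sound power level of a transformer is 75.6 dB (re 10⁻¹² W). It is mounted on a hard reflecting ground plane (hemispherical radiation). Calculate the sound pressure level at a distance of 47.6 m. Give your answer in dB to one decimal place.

L_p = L_w − 10·log₁₀(2π·r²) with r = 47.6 m.
2π·r² = 1.424e+04 m², 10·log₁₀ of that is 41.534 dB.
L_p = 75.6 − 41.534 = 34.07 dB.

34.1 dB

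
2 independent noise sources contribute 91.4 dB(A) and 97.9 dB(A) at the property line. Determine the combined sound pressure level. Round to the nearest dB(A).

For uncorrelated sources the intensities add, so convert each level to linear form, sum, and take 10·log₁₀ of the total.
Σ 10^(L/10) = 10^(91.4/10) + 10^(97.9/10) = 7.546e+09.
L_total = 10·log₁₀(7.546e+09) = 98.78 dB(A).

99 dB(A)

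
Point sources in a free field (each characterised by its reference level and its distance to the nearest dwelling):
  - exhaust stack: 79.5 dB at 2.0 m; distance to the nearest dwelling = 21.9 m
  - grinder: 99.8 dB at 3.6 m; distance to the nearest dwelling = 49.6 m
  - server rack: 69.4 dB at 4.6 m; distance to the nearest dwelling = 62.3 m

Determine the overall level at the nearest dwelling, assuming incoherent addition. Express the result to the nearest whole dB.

First find each source's level at the receiver (point-source: −20·log₁₀(r/r_ref)), then combine on an intensity basis.
exhaust stack: 79.5 − 20·log₁₀(21.9/2.0) = 79.5 − 20.79 = 58.71 dB.
grinder: 99.8 − 20·log₁₀(49.6/3.6) = 99.8 − 22.78 = 77.02 dB.
server rack: 69.4 − 20·log₁₀(62.3/4.6) = 69.4 − 22.63 = 46.77 dB.
Σ 10^(L/10) = 5.110e+07 → L_total = 10·log₁₀(5.110e+07) = 77.08 dB.

77 dB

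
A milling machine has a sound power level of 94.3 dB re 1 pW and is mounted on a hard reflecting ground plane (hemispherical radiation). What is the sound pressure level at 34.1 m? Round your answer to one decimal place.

Free-field hemispherical radiation: L_p = L_w − 10·log₁₀(2π·r²), r = 34.1 m.
2π·r² = 7306 m², 10·log₁₀ of that is 38.637 dB.
L_p = 94.3 − 38.637 = 55.66 dB.

55.7 dB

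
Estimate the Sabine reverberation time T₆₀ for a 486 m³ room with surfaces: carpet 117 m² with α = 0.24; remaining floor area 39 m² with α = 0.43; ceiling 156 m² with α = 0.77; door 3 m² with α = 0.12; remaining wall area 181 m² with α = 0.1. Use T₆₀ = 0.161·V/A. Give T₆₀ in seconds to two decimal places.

Total absorption A = 117·0.24 + 39·0.43 + 156·0.77 + 3·0.12 + 181·0.1 = 183.43 m² sabins.
T₆₀ = 0.161 × 486 / 183.43 = 0.427 s.

0.43 s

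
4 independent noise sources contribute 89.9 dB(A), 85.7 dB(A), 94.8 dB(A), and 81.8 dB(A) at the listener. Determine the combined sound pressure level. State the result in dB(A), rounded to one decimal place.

Incoherent sources combine by intensity addition: L_total = 10·log₁₀(Σ 10^(L_i/10)).
Σ 10^(L/10) = 10^(89.9/10) + 10^(85.7/10) + 10^(94.8/10) + 10^(81.8/10) = 4.520e+09.
L_total = 10·log₁₀(4.520e+09) = 96.55 dB(A).

96.6 dB(A)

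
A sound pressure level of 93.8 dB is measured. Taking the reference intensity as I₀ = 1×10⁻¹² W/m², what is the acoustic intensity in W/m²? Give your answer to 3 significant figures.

0.00240 W/m²

L = 10·log₁₀(I/I₀) ⇒ I = I₀·10^(L/10) = 10⁻¹² × 10^9.38.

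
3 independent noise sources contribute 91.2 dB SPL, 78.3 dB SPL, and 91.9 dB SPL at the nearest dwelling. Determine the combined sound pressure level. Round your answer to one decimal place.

94.7 dB SPL

For uncorrelated sources the intensities add, so convert each level to linear form, sum, and take 10·log₁₀ of the total.
Σ 10^(L/10) = 10^(91.2/10) + 10^(78.3/10) + 10^(91.9/10) = 2.935e+09.
L_total = 10·log₁₀(2.935e+09) = 94.68 dB SPL.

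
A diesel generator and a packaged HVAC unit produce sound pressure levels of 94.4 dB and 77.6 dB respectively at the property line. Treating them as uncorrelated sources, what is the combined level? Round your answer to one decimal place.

For uncorrelated sources the intensities add, so convert each level to linear form, sum, and take 10·log₁₀ of the total.
Σ 10^(L/10) = 10^(94.4/10) + 10^(77.6/10) = 2.812e+09.
L_total = 10·log₁₀(2.812e+09) = 94.49 dB.

94.5 dB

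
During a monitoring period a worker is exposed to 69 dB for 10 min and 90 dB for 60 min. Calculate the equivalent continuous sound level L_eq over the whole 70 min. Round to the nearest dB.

89 dB

The energy average is taken in the linear domain: L_eq = 10·log₁₀[(Σ tᵢ·10^(Lᵢ/10))/T], T = 70 min.
Σ tᵢ·10^(Lᵢ/10) = 10·10^(69/10) + 60·10^(90/10) = 6.008e+10.
L_eq = 10·log₁₀(6.008e+10/70) = 89.34 dB.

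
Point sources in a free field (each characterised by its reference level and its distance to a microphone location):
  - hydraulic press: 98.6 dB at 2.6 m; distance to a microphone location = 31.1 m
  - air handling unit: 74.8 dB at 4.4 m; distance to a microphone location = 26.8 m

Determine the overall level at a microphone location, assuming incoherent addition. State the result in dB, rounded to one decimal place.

77.1 dB

Apply inverse-square spreading to bring every level to the receiver, then sum 10^(L/10).
hydraulic press: 98.6 − 20·log₁₀(31.1/2.6) = 98.6 − 21.56 = 77.04 dB.
air handling unit: 74.8 − 20·log₁₀(26.8/4.4) = 74.8 − 15.69 = 59.11 dB.
Σ 10^(L/10) = 5.145e+07 → L_total = 10·log₁₀(5.145e+07) = 77.11 dB.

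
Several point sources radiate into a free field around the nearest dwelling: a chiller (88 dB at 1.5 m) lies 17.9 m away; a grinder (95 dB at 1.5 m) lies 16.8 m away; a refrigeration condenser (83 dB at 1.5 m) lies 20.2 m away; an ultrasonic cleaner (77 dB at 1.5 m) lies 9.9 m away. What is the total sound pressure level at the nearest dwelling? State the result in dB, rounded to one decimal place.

Apply inverse-square spreading to bring every level to the receiver, then sum 10^(L/10).
chiller: 88 − 20·log₁₀(17.9/1.5) = 88 − 21.54 = 66.46 dB.
grinder: 95 − 20·log₁₀(16.8/1.5) = 95 − 20.98 = 74.02 dB.
refrigeration condenser: 83 − 20·log₁₀(20.2/1.5) = 83 − 22.59 = 60.41 dB.
ultrasonic cleaner: 77 − 20·log₁₀(9.9/1.5) = 77 − 16.39 = 60.61 dB.
Σ 10^(L/10) = 3.189e+07 → L_total = 10·log₁₀(3.189e+07) = 75.04 dB.

75.0 dB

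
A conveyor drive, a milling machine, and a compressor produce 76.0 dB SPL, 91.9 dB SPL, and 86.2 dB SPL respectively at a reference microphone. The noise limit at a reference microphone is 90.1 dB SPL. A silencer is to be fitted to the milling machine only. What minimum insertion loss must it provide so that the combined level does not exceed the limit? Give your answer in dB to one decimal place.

The untreated sources together contribute 10^(76.0/10) + 10^(86.2/10) = 4.567e+08, i.e. 86.60 dB SPL.
To meet 90.1 dB SPL overall, the treated milling machine may contribute at most 10^(90.1/10) − 4.567e+08 = 5.666e+08, i.e. 87.53 dB SPL.
So the milling machine must be reduced from 91.9 to 87.53 dB SPL: IL = 4.37 dB.

4.4 dB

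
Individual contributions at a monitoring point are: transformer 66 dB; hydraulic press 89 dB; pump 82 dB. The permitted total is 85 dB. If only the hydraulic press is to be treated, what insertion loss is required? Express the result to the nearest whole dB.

Everything except the hydraulic press sums to 10^(66/10) + 10^(82/10) = 1.625e+08 in linear terms, 82.11 dB.
To meet 85 dB overall, the treated hydraulic press may contribute at most 10^(85/10) − 1.625e+08 = 1.538e+08, i.e. 81.87 dB.
So the hydraulic press must be reduced from 89 to 81.87 dB: IL = 7.13 dB.

7 dB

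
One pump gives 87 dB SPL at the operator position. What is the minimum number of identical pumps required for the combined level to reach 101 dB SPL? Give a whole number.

26

The shortfall is 101 − 87 = 14.0 dB, and N units add 10·log₁₀ N, so need 10·log₁₀ N ≥ 14.0.
N ≥ 10^(14.0/10) = 25.119, so N = 26.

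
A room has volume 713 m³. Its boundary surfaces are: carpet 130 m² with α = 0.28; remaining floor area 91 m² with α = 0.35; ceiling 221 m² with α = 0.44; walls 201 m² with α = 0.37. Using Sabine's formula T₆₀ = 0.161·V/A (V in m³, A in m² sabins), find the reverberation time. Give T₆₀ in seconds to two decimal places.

Total absorption A = 130·0.28 + 91·0.35 + 221·0.44 + 201·0.37 = 239.86 m² sabins.
T₆₀ = 0.161 × 713 / 239.86 = 0.479 s.

0.48 s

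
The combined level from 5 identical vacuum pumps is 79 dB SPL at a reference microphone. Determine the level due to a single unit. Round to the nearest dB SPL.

72 dB SPL

For N identical incoherent sources L_total = L₁ + 10·log₁₀ N, so L₁ = 79 − 10·log₁₀(5) = 79 − 6.990.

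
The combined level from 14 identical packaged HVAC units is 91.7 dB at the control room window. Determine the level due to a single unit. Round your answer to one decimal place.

80.2 dB

Dividing the total intensity by 14 lowers the level by 10·log₁₀ 14 = 11.461 dB: L₁ = 91.7 − 11.461.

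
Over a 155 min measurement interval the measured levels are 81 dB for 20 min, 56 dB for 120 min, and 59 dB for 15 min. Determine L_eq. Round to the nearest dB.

The energy average is taken in the linear domain: L_eq = 10·log₁₀[(Σ tᵢ·10^(Lᵢ/10))/T], T = 155 min.
Σ tᵢ·10^(Lᵢ/10) = 20·10^(81/10) + 120·10^(56/10) + 15·10^(59/10) = 2.578e+09.
L_eq = 10·log₁₀(2.578e+09/155) = 72.21 dB.

72 dB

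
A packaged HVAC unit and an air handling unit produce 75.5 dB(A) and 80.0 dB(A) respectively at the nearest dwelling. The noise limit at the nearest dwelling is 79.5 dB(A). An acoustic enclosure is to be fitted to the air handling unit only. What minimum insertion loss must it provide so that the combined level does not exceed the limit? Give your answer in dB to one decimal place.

2.7 dB

The untreated sources together contribute 10^(75.5/10) = 3.548e+07, i.e. 75.50 dB(A).
The limit corresponds to 10^(79.5/10) = 8.913e+07; subtracting the fixed part leaves 5.364e+07 for the air handling unit, i.e. 77.30 dB(A).
So the air handling unit must be reduced from 80.0 to 77.30 dB(A): IL = 2.70 dB.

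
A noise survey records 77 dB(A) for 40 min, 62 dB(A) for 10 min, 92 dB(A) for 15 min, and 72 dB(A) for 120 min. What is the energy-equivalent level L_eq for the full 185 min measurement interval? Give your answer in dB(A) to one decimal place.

The energy average is taken in the linear domain: L_eq = 10·log₁₀[(Σ tᵢ·10^(Lᵢ/10))/T], T = 185 min.
Σ tᵢ·10^(Lᵢ/10) = 40·10^(77/10) + 10·10^(62/10) + 15·10^(92/10) + 120·10^(72/10) = 2.770e+10.
L_eq = 10·log₁₀(2.770e+10/185) = 81.75 dB(A).

81.8 dB(A)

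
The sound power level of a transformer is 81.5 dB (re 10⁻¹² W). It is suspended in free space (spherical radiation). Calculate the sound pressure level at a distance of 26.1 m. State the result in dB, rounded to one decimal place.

Free-field spherical radiation: L_p = L_w − 10·log₁₀(4π·r²), r = 26.1 m.
4π·r² = 8560 m², 10·log₁₀ of that is 39.325 dB.
L_p = 81.5 − 39.325 = 42.18 dB.

42.2 dB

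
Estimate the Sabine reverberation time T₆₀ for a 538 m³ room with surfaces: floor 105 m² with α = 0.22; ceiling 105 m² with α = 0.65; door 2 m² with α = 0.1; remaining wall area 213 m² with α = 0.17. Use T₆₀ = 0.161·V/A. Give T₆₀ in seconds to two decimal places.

0.68 s

Total absorption A = 105·0.22 + 105·0.65 + 2·0.1 + 213·0.17 = 127.76 m² sabins.
T₆₀ = 0.161·V/A = 0.161·538/127.76 = 0.678 s.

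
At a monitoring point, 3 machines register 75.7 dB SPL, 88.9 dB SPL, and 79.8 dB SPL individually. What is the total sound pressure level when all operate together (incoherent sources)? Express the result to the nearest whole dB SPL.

Incoherent sources combine by intensity addition: L_total = 10·log₁₀(Σ 10^(L_i/10)).
Σ 10^(L/10) = 10^(75.7/10) + 10^(88.9/10) + 10^(79.8/10) = 9.089e+08.
L_total = 10·log₁₀(9.089e+08) = 89.59 dB SPL.

90 dB SPL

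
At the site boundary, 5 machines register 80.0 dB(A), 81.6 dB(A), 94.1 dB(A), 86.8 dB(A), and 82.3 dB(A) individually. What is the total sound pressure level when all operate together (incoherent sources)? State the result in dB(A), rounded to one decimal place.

95.4 dB(A)

Incoherent sources combine by intensity addition: L_total = 10·log₁₀(Σ 10^(L_i/10)).
Σ 10^(L/10) = 10^(80.0/10) + 10^(81.6/10) + 10^(94.1/10) + 10^(86.8/10) + 10^(82.3/10) = 3.463e+09.
L_total = 10·log₁₀(3.463e+09) = 95.40 dB(A).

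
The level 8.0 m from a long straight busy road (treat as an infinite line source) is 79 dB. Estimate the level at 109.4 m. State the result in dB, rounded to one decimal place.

Cylindrical spreading from a line source gives a 10·log₁₀(r₂/r₁) drop.
L₂ = 79 − 10·log₁₀(109.4/8.0) = 79 − 11.359 = 67.64 dB.

67.6 dB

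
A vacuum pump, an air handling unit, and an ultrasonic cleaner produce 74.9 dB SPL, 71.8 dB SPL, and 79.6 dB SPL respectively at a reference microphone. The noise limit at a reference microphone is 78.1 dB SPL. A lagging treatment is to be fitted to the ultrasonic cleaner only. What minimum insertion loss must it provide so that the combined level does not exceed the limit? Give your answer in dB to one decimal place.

6.9 dB

Everything except the ultrasonic cleaner sums to 10^(74.9/10) + 10^(71.8/10) = 4.604e+07 in linear terms, 76.63 dB SPL.
To meet 78.1 dB SPL overall, the treated ultrasonic cleaner may contribute at most 10^(78.1/10) − 4.604e+07 = 1.853e+07, i.e. 72.68 dB SPL.
So the ultrasonic cleaner must be reduced from 79.6 to 72.68 dB SPL: IL = 6.92 dB.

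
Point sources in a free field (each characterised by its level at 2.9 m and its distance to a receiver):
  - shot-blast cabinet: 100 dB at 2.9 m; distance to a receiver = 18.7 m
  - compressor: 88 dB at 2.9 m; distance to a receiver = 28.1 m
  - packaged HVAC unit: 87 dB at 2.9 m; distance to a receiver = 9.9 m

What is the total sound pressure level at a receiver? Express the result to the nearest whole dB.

Propagate each source to the receiver with L = L_ref − 20·log₁₀(r/r_ref), then add intensities.
shot-blast cabinet: 100 − 20·log₁₀(18.7/2.9) = 100 − 16.19 = 83.81 dB.
compressor: 88 − 20·log₁₀(28.1/2.9) = 88 − 19.73 = 68.27 dB.
packaged HVAC unit: 87 − 20·log₁₀(9.9/2.9) = 87 − 10.66 = 76.34 dB.
Σ 10^(L/10) = 2.902e+08 → L_total = 10·log₁₀(2.902e+08) = 84.63 dB.

85 dB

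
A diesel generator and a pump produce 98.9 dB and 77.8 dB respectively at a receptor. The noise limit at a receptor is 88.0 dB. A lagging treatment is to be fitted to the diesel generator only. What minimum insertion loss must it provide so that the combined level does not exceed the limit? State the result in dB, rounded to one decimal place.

The untreated sources together contribute 10^(77.8/10) = 6.026e+07, i.e. 77.80 dB.
The limit corresponds to 10^(88.0/10) = 6.310e+08; subtracting the fixed part leaves 5.707e+08 for the diesel generator, i.e. 87.56 dB.
So the diesel generator must be reduced from 98.9 to 87.56 dB: IL = 11.34 dB.

11.3 dB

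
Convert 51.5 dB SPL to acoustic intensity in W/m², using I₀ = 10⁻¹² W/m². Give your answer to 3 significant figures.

I/I₀ = 10^(51.5/10) = 1.413e+05, so I = 1.413e+05 × 10⁻¹² W/m².

1.41e-07 W/m²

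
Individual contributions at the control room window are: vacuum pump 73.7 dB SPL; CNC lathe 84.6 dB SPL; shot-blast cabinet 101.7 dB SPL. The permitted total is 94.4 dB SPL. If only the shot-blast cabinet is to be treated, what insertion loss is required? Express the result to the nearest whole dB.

8 dB

The untreated sources together contribute 10^(73.7/10) + 10^(84.6/10) = 3.118e+08, i.e. 84.94 dB SPL.
The limit corresponds to 10^(94.4/10) = 2.754e+09; subtracting the fixed part leaves 2.442e+09 for the shot-blast cabinet, i.e. 93.88 dB SPL.
So the shot-blast cabinet must be reduced from 101.7 to 93.88 dB SPL: IL = 7.82 dB.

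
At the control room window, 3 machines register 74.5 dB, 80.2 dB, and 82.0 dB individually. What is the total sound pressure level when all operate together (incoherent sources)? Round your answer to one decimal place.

84.6 dB

Incoherent sources combine by intensity addition: L_total = 10·log₁₀(Σ 10^(L_i/10)).
Σ 10^(L/10) = 10^(74.5/10) + 10^(80.2/10) + 10^(82.0/10) = 2.914e+08.
L_total = 10·log₁₀(2.914e+08) = 84.64 dB.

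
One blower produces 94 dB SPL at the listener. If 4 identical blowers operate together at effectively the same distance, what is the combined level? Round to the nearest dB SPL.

N identical incoherent sources raise the level by 10·log₁₀ N.
L_total = 94 + 10·log₁₀(4) = 94 + 6.021 = 100.02 dB SPL.

100 dB SPL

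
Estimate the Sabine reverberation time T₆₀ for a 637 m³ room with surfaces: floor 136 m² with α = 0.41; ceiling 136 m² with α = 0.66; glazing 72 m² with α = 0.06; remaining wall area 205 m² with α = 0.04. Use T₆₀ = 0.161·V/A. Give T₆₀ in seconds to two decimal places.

Total absorption A = 136·0.41 + 136·0.66 + 72·0.06 + 205·0.04 = 158.04 m² sabins.
T₆₀ = 0.161·V/A = 0.161·637/158.04 = 0.649 s.

0.65 s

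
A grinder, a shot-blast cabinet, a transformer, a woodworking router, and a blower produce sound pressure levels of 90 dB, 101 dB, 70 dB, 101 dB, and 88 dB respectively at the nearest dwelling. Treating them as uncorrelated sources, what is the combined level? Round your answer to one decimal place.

For uncorrelated sources the intensities add, so convert each level to linear form, sum, and take 10·log₁₀ of the total.
Σ 10^(L/10) = 10^(90/10) + 10^(101/10) + 10^(70/10) + 10^(101/10) + 10^(88/10) = 2.682e+10.
L_total = 10·log₁₀(2.682e+10) = 104.28 dB.

104.3 dB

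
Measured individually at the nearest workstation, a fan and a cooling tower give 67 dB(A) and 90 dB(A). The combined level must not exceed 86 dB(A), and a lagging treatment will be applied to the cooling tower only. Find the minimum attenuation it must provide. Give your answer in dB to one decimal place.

4.1 dB

Everything except the cooling tower sums to 10^(67/10) = 5.012e+06 in linear terms, 67.00 dB(A).
To meet 86 dB(A) overall, the treated cooling tower may contribute at most 10^(86/10) − 5.012e+06 = 3.931e+08, i.e. 85.94 dB(A).
So the cooling tower must be reduced from 90 to 85.94 dB(A): IL = 4.06 dB.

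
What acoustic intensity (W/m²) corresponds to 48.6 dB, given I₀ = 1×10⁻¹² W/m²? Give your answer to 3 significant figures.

I = I₀·10^(L/10) = 10⁻¹² × 10^(48.6/10) = 10^(-7.140).

7.24e-08 W/m²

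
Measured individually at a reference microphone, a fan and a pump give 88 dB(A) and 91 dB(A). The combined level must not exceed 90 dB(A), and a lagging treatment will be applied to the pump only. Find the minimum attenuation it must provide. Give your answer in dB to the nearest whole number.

The untreated sources together contribute 10^(88/10) = 6.310e+08, i.e. 88.00 dB(A).
To meet 90 dB(A) overall, the treated pump may contribute at most 10^(90/10) − 6.310e+08 = 3.690e+08, i.e. 85.67 dB(A).
Required insertion loss = 91 − 85.67 = 5.33 dB.

5 dB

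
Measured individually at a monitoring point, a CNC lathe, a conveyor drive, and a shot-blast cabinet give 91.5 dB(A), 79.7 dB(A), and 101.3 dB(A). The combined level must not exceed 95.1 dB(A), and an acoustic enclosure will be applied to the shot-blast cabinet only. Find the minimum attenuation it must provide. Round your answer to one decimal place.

The untreated sources together contribute 10^(91.5/10) + 10^(79.7/10) = 1.506e+09, i.e. 91.78 dB(A).
The limit corresponds to 10^(95.1/10) = 3.236e+09; subtracting the fixed part leaves 1.730e+09 for the shot-blast cabinet, i.e. 92.38 dB(A).
Required insertion loss = 101.3 − 92.38 = 8.92 dB.

8.9 dB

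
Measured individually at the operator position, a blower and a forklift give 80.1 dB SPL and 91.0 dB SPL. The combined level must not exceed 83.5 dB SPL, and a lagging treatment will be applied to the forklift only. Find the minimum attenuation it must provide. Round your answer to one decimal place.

10.2 dB

The untreated sources together contribute 10^(80.1/10) = 1.023e+08, i.e. 80.10 dB SPL.
The limit corresponds to 10^(83.5/10) = 2.239e+08; subtracting the fixed part leaves 1.215e+08 for the forklift, i.e. 80.85 dB SPL.
So the forklift must be reduced from 91.0 to 80.85 dB SPL: IL = 10.15 dB.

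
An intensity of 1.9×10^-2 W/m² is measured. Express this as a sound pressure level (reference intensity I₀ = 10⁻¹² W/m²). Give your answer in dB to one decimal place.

102.8 dB

I/I₀ = 1.9×10^-2/10⁻¹² = 1.9×10^10, and L = 10·log₁₀(I/I₀).
L = 10·(0.2788 + 10) = 102.79 dB.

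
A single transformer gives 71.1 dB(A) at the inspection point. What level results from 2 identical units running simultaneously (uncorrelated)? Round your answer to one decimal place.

74.1 dB(A)

N identical incoherent sources raise the level by 10·log₁₀ N.
L_total = 71.1 + 10·log₁₀(2) = 71.1 + 3.010 = 74.11 dB(A).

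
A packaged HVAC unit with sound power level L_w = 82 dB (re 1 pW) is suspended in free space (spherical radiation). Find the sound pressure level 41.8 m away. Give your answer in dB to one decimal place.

The power spreads over a sphere of area 4π·r², so L_p = L_w − 10·log₁₀(4π·r²).
4π·r² = 2.196e+04 m², 10·log₁₀ of that is 43.416 dB.
L_p = 82 − 43.416 = 38.58 dB.

38.6 dB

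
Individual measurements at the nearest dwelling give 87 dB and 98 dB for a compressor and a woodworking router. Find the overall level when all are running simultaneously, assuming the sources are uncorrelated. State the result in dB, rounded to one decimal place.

98.3 dB

Incoherent sources combine by intensity addition: L_total = 10·log₁₀(Σ 10^(L_i/10)).
Σ 10^(L/10) = 10^(87/10) + 10^(98/10) = 6.811e+09.
L_total = 10·log₁₀(6.811e+09) = 98.33 dB.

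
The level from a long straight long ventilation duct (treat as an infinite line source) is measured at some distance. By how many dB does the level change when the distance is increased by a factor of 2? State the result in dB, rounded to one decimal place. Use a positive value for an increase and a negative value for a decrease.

A line source loses 3 dB per doubling of distance; generally ΔL = −10·log₁₀(r₂/r₁).
ΔL = −10·log₁₀(2) = -3.01 dB.

-3.0 dB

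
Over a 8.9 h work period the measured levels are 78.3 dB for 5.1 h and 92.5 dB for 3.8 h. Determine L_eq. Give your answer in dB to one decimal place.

The energy average is taken in the linear domain: L_eq = 10·log₁₀[(Σ tᵢ·10^(Lᵢ/10))/T], T = 8.9 h.
Σ tᵢ·10^(Lᵢ/10) = 5.1·10^(78.3/10) + 3.8·10^(92.5/10) = 7.102e+09.
L_eq = 10·log₁₀(7.102e+09/8.9) = 89.02 dB.

89.0 dB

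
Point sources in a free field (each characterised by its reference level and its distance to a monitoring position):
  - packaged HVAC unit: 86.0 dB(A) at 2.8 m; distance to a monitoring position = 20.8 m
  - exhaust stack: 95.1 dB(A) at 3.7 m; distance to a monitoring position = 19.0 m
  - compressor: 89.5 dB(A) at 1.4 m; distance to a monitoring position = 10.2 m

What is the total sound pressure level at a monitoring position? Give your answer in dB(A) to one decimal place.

Apply inverse-square spreading to bring every level to the receiver, then sum 10^(L/10).
packaged HVAC unit: 86.0 − 20·log₁₀(20.8/2.8) = 86.0 − 17.42 = 68.58 dB(A).
exhaust stack: 95.1 − 20·log₁₀(19.0/3.7) = 95.1 − 14.21 = 80.89 dB(A).
compressor: 89.5 − 20·log₁₀(10.2/1.4) = 89.5 − 17.25 = 72.25 dB(A).
Σ 10^(L/10) = 1.467e+08 → L_total = 10·log₁₀(1.467e+08) = 81.66 dB(A).

81.7 dB(A)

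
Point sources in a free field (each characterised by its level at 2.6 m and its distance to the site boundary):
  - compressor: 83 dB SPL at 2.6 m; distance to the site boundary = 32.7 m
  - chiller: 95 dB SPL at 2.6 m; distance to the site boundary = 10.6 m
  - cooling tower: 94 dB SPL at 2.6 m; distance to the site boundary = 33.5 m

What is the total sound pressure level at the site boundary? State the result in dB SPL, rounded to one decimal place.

83.2 dB SPL

First find each source's level at the receiver (point-source: −20·log₁₀(r/r_ref)), then combine on an intensity basis.
compressor: 83 − 20·log₁₀(32.7/2.6) = 83 − 21.99 = 61.01 dB SPL.
chiller: 95 − 20·log₁₀(10.6/2.6) = 95 − 12.21 = 82.79 dB SPL.
cooling tower: 94 − 20·log₁₀(33.5/2.6) = 94 − 22.20 = 71.80 dB SPL.
Σ 10^(L/10) = 2.066e+08 → L_total = 10·log₁₀(2.066e+08) = 83.15 dB SPL.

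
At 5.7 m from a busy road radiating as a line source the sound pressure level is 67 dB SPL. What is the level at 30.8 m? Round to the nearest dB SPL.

Cylindrical spreading from a line source gives a 10·log₁₀(r₂/r₁) drop.
L₂ = 67 − 10·log₁₀(30.8/5.7) = 67 − 7.327 = 59.67 dB SPL.

60 dB SPL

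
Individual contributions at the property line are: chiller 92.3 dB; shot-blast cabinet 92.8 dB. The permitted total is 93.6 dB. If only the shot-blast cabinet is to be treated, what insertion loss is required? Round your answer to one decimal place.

5.1 dB

Everything except the shot-blast cabinet sums to 10^(92.3/10) = 1.698e+09 in linear terms, 92.30 dB.
The limit corresponds to 10^(93.6/10) = 2.291e+09; subtracting the fixed part leaves 5.926e+08 for the shot-blast cabinet, i.e. 87.73 dB.
So the shot-blast cabinet must be reduced from 92.8 to 87.73 dB: IL = 5.07 dB.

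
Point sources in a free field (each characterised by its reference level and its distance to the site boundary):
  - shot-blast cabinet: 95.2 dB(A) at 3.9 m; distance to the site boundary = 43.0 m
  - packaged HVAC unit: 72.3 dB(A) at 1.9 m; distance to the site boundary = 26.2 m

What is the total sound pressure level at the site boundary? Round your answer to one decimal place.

74.4 dB(A)

Propagate each source to the receiver with L = L_ref − 20·log₁₀(r/r_ref), then add intensities.
shot-blast cabinet: 95.2 − 20·log₁₀(43.0/3.9) = 95.2 − 20.85 = 74.35 dB(A).
packaged HVAC unit: 72.3 − 20·log₁₀(26.2/1.9) = 72.3 − 22.79 = 49.51 dB(A).
Σ 10^(L/10) = 2.733e+07 → L_total = 10·log₁₀(2.733e+07) = 74.37 dB(A).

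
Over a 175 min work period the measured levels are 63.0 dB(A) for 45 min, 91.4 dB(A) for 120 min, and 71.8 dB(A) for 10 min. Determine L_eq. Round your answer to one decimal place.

The energy average is taken in the linear domain: L_eq = 10·log₁₀[(Σ tᵢ·10^(Lᵢ/10))/T], T = 175 min.
Σ tᵢ·10^(Lᵢ/10) = 45·10^(63.0/10) + 120·10^(91.4/10) + 10·10^(71.8/10) = 1.659e+11.
L_eq = 10·log₁₀(1.659e+11/175) = 89.77 dB(A).

89.8 dB(A)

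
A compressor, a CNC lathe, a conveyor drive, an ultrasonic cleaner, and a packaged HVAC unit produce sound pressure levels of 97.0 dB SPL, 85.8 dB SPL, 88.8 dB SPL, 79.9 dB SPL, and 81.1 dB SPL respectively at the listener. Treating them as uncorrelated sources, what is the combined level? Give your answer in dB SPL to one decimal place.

98.0 dB SPL

Incoherent sources combine by intensity addition: L_total = 10·log₁₀(Σ 10^(L_i/10)).
Σ 10^(L/10) = 10^(97.0/10) + 10^(85.8/10) + 10^(88.8/10) + 10^(79.9/10) + 10^(81.1/10) = 6.377e+09.
L_total = 10·log₁₀(6.377e+09) = 98.05 dB SPL.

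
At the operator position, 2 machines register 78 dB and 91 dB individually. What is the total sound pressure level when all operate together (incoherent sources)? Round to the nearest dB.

For uncorrelated sources the intensities add, so convert each level to linear form, sum, and take 10·log₁₀ of the total.
Σ 10^(L/10) = 10^(78/10) + 10^(91/10) = 1.322e+09.
L_total = 10·log₁₀(1.322e+09) = 91.21 dB.

91 dB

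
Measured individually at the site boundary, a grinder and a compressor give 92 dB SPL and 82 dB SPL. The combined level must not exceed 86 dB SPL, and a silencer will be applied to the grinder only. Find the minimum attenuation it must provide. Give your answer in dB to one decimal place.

The untreated sources together contribute 10^(82/10) = 1.585e+08, i.e. 82.00 dB SPL.
The limit corresponds to 10^(86/10) = 3.981e+08; subtracting the fixed part leaves 2.396e+08 for the grinder, i.e. 83.80 dB SPL.
So the grinder must be reduced from 92 to 83.80 dB SPL: IL = 8.20 dB.

8.2 dB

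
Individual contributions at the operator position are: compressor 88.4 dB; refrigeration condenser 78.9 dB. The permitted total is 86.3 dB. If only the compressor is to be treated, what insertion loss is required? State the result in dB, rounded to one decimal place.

3.0 dB

The untreated sources together contribute 10^(78.9/10) = 7.762e+07, i.e. 78.90 dB.
To meet 86.3 dB overall, the treated compressor may contribute at most 10^(86.3/10) − 7.762e+07 = 3.490e+08, i.e. 85.43 dB.
So the compressor must be reduced from 88.4 to 85.43 dB: IL = 2.97 dB.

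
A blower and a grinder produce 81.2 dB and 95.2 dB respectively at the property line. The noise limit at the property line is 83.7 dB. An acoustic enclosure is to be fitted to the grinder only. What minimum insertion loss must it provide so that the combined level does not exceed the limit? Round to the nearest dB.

The untreated sources together contribute 10^(81.2/10) = 1.318e+08, i.e. 81.20 dB.
The limit corresponds to 10^(83.7/10) = 2.344e+08; subtracting the fixed part leaves 1.026e+08 for the grinder, i.e. 80.11 dB.
So the grinder must be reduced from 95.2 to 80.11 dB: IL = 15.09 dB.

15 dB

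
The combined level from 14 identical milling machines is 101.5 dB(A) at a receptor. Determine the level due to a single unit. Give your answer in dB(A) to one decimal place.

For N identical incoherent sources L_total = L₁ + 10·log₁₀ N, so L₁ = 101.5 − 10·log₁₀(14) = 101.5 − 11.461.

90.0 dB(A)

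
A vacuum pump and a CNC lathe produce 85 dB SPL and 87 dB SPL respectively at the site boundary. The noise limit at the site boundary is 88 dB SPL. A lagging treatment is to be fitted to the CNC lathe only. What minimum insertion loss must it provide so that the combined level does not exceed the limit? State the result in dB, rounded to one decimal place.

Everything except the CNC lathe sums to 10^(85/10) = 3.162e+08 in linear terms, 85.00 dB SPL.
The limit corresponds to 10^(88/10) = 6.310e+08; subtracting the fixed part leaves 3.147e+08 for the CNC lathe, i.e. 84.98 dB SPL.
Required insertion loss = 87 − 84.98 = 2.02 dB.

2.0 dB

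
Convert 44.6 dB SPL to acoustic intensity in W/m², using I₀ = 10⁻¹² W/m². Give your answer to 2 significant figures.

I = I₀·10^(L/10) = 10⁻¹² × 10^(44.6/10) = 10^(-7.540).

2.9e-08 W/m²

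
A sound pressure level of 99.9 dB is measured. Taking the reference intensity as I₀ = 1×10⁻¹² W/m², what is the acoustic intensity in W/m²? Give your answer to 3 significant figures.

L = 10·log₁₀(I/I₀) ⇒ I = I₀·10^(L/10) = 10⁻¹² × 10^9.99.

0.00977 W/m²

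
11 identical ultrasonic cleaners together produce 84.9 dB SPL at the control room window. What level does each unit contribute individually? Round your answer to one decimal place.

Dividing the total intensity by 11 lowers the level by 10·log₁₀ 11 = 10.414 dB: L₁ = 84.9 − 10.414.

74.5 dB SPL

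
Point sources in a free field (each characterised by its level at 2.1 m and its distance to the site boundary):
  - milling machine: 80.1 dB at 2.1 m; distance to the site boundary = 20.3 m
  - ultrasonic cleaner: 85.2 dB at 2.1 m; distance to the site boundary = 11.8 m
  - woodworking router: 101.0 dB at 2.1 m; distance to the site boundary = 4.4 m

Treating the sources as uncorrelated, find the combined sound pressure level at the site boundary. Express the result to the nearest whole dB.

95 dB

Propagate each source to the receiver with L = L_ref − 20·log₁₀(r/r_ref), then add intensities.
milling machine: 80.1 − 20·log₁₀(20.3/2.1) = 80.1 − 19.71 = 60.39 dB.
ultrasonic cleaner: 85.2 − 20·log₁₀(11.8/2.1) = 85.2 − 14.99 = 70.21 dB.
woodworking router: 101.0 − 20·log₁₀(4.4/2.1) = 101.0 − 6.42 = 94.58 dB.
Σ 10^(L/10) = 2.879e+09 → L_total = 10·log₁₀(2.879e+09) = 94.59 dB.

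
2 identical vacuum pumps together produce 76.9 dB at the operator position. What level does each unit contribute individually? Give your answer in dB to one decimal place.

73.9 dB

2 equal contributions raise the level by 10·log₁₀ 2 = 3.010 dB, so each unit alone gives 76.9 − 3.010.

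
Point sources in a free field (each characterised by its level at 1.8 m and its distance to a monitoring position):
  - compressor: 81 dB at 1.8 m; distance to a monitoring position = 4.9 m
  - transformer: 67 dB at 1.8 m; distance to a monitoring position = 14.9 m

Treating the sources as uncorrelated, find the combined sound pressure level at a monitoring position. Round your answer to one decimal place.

72.3 dB

Propagate each source to the receiver with L = L_ref − 20·log₁₀(r/r_ref), then add intensities.
compressor: 81 − 20·log₁₀(4.9/1.8) = 81 − 8.70 = 72.30 dB.
transformer: 67 − 20·log₁₀(14.9/1.8) = 67 − 18.36 = 48.64 dB.
Σ 10^(L/10) = 1.706e+07 → L_total = 10·log₁₀(1.706e+07) = 72.32 dB.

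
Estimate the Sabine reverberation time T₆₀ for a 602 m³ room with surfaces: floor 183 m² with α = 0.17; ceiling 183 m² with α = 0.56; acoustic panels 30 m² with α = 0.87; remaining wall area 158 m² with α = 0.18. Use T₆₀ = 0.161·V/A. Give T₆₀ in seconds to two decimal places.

A = Σ Sᵢαᵢ = 183·0.17 + 183·0.56 + 30·0.87 + 158·0.18 = 188.13 m².
T₆₀ = 0.161 × 602 / 188.13 = 0.515 s.

0.52 s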